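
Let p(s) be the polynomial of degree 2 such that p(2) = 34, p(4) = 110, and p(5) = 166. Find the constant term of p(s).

6

Write p(s) = as^2 + bs + c. Substituting each data point gives a linear system:
  4a + 2b + c = 34
  16a + 4b + c = 110
  25a + 5b + c = 166
Solving the system yields a = 6, b = 2, c = 6.
So p(s) = 6s^2 + 2s + 6.
The constant term is 6.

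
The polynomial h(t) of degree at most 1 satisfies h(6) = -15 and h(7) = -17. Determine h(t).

Using the Lagrange interpolation formula with nodes 6, 7:
  L_0(t) = (t - 7) / -1
  L_1(t) = (t - 6) / 1
Then h(t) = -15·L_0(t) - 17·L_1(t).
Expanding and collecting terms gives h(t) = -2t - 3.
Check: h(6) = -15. ✓

h(t) = -2t - 3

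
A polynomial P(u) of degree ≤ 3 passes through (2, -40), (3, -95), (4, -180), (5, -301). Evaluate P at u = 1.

-9

Using the Lagrange interpolation formula with nodes 2, 3, 4, 5:
  L_0(u) = (u - 3)(u - 4)(u - 5) / -6
  L_1(u) = (u - 2)(u - 4)(u - 5) / 2
  L_2(u) = (u - 2)(u - 3)(u - 5) / -2
  L_3(u) = (u - 2)(u - 3)(u - 4) / 6
Then P(u) = -40·L_0(u) - 95·L_1(u) - 180·L_2(u) - 301·L_3(u).
Expanding and collecting terms gives P(u) = -u³ - 6u² - 6u + 4.
Evaluating at u = 1: P(1) = -9.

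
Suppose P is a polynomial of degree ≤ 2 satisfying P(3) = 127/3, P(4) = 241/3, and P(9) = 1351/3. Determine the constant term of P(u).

1/3

Write P(u) = au^2 + bu + c. Substituting each data point gives a linear system:
  9a + 3b + c = 127/3
  16a + 4b + c = 241/3
  81a + 9b + c = 1351/3
Solving the system yields a = 6, b = -4, c = 1/3.
So P(u) = 6u² - 4u + 1/3.
The constant term is 1/3.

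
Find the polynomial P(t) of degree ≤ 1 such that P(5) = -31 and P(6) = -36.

P(t) = -5t - 6

Write P(t) = at + b. Substituting each data point gives a linear system:
  5a + b = -31
  6a + b = -36
Solving the system yields a = -5, b = -6.
So P(t) = -5t - 6.
Check: P(6) = -36. ✓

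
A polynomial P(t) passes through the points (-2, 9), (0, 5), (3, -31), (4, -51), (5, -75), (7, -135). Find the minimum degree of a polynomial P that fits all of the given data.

2

Divided differences on the nodes -2, 0, 3, 4, 5, 7:
  order 0: 9  5  -31  -51  -75  -135
  order 1: -2  -12  -20  -24  -30
  order 2: -2  -2  -2  -2
  order 3: 0  0  0
  order 4: 0  0
  order 5: 0
The order-2 divided differences are all -2 (nonzero) and every higher order vanishes, so the data lies on a polynomial of degree exactly 2.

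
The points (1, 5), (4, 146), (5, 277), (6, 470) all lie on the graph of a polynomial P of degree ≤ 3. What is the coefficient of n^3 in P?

Write P(n) = an^3 + bn^2 + cn + d. Substituting each data point gives a linear system:
  a + b + c + d = 5
  64a + 16b + 4c + d = 146
  125a + 25b + 5c + d = 277
  216a + 36b + 6c + d = 470
Solving the system yields a = 2, b = 1, c = 0, d = 2.
So P(n) = 2n^3 + n^2 + 2.
The leading coefficient is 2.

2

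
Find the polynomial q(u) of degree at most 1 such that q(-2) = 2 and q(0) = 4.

Write q(u) = au + b. Substituting each data point gives a linear system:
  -2a + b = 2
  b = 4
Solving the system yields a = 1, b = 4.
So q(u) = u + 4.
Check: q(0) = 4. ✓

q(u) = u + 4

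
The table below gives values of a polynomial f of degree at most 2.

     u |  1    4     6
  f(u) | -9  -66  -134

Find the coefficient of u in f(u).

Write f(u) = au^2 + bu + c. Substituting each data point gives a linear system:
  a + b + c = -9
  16a + 4b + c = -66
  36a + 6b + c = -134
Solving the system yields a = -3, b = -4, c = -2.
So f(u) = -3u² - 4u - 2.
The coefficient of u is -4.

-4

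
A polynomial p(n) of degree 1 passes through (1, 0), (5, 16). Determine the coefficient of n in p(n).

4

Write p(n) = an + b. Substituting each data point gives a linear system:
  a + b = 0
  5a + b = 16
Solving the system yields a = 4, b = -4.
So p(n) = 4n - 4.
The leading coefficient is 4.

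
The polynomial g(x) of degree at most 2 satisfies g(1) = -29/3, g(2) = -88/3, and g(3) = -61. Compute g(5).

-481/3

Forward differences of the values at x = 1, 2, 3:
  g  : -29/3  -88/3  -61
  Δ  : -59/3  -95/3
  Δ^2: -12
The second differences are constant, confirming degree 2.
Interpolating (Newton forward form) and evaluating at x = 5 gives g(5) = -481/3.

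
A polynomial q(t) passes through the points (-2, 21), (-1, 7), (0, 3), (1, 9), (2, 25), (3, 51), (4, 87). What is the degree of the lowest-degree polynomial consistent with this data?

Forward differences of the values at t = -2, -1, 0, 1, 2, 3, 4:
  q  : 21  7  3  9  25  51  87
  Δ  : -14  -4  6  16  26  36
  Δ^2: 10  10  10  10  10
  Δ^3: 0  0  0  0
  Δ^4: 0  0  0
  Δ^5: 0  0
  Δ^6: 0
The second differences are constant (10) and nonzero, while all higher differences vanish, so the minimal degree is 2.

2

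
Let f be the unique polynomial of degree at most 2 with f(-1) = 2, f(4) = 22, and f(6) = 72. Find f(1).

Write f(u) = au^2 + bu + c. Substituting each data point gives a linear system:
  a - b + c = 2
  16a + 4b + c = 22
  36a + 6b + c = 72
Solving the system yields a = 3, b = -5, c = -6.
So f(u) = 3u^2 - 5u - 6.
Then f(1) = -8.

-8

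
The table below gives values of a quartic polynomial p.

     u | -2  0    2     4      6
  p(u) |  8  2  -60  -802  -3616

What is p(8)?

-10662

Forward differences of the values at u = -2, 0, 2, 4, 6:
  p  : 8  2  -60  -802  -3616
  Δ  : -6  -62  -742  -2814
  Δ^2: -56  -680  -2072
  Δ^3: -624  -1392
  Δ^4: -768
The fourth differences are constant, confirming degree 4.
Interpolating (Newton forward form) and evaluating at u = 8 gives p(8) = -10662.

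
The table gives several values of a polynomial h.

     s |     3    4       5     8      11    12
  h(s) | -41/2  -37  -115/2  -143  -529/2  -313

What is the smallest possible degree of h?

2

Divided differences on the nodes 3, 4, 5, 8, 11, 12:
  order 0: -41/2  -37  -115/2  -143  -529/2  -313
  order 1: -33/2  -41/2  -57/2  -81/2  -97/2
  order 2: -2  -2  -2  -2
  order 3: 0  0  0
  order 4: 0  0
  order 5: 0
The order-2 divided differences are all -2 (nonzero) and every higher order vanishes, so the data lies on a polynomial of degree exactly 2.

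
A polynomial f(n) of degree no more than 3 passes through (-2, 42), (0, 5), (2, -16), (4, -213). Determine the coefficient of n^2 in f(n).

2

Write f(n) = an^3 + bn^2 + cn + d. Substituting each data point gives a linear system:
  -8a + 4b - 2c + d = 42
  d = 5
  8a + 4b + 2c + d = -16
  64a + 16b + 4c + d = -213
Solving the system yields a = -4, b = 2, c = 3/2, d = 5.
So f(n) = -4n^3 + 2n^2 + (3/2)n + 5.
The coefficient of n^2 is 2.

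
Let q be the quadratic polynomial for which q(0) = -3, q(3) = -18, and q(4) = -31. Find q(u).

q(u) = -2u^2 + u - 3

Write q(u) = au^2 + bu + c. Substituting each data point gives a linear system:
  c = -3
  9a + 3b + c = -18
  16a + 4b + c = -31
Solving the system yields a = -2, b = 1, c = -3.
So q(u) = -2u² + u - 3.
Check: q(0) = -3. ✓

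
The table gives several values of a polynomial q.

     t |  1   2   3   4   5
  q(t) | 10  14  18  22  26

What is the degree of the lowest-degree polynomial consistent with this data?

1

Forward differences of the values at t = 1, 2, 3, 4, 5:
  q  : 10  14  18  22  26
  Δ  : 4  4  4  4
  Δ^2: 0  0  0
  Δ^3: 0  0
  Δ^4: 0
The first differences are constant (4) and nonzero, while all higher differences vanish, so the minimal degree is 1.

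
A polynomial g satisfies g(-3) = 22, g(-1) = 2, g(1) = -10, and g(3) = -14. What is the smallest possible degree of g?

Forward differences of the values at x = -3, -1, 1, 3:
  g  : 22  2  -10  -14
  Δ  : -20  -12  -4
  Δ^2: 8  8
  Δ^3: 0
The second differences are constant (8) and nonzero, while all higher differences vanish, so the minimal degree is 2.

2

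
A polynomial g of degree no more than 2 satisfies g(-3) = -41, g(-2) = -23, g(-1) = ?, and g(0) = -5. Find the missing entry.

On equispaced nodes a degree-2 polynomial has vanishing third forward difference, so
  - g(-3) + 3·g(-2) - 3·g(-1) + g(0) = 0.
Substituting the known values and solving for g(-1):
  -3·g(-1) = 33
  g(-1) = -11.

-11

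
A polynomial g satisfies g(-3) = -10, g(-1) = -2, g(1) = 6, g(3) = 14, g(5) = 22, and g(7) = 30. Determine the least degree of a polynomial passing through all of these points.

1

Forward differences of the values at n = -3, -1, 1, 3, 5, 7:
  g  : -10  -2  6  14  22  30
  Δ  : 8  8  8  8  8
  Δ^2: 0  0  0  0
  Δ^3: 0  0  0
  Δ^4: 0  0
  Δ^5: 0
The first differences are constant (8) and nonzero, while all higher differences vanish, so the minimal degree is 1.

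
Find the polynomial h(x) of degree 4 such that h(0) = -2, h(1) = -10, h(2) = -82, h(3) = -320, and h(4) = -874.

Write h(x) = ax^4 + bx^3 + cx^2 + dx + e. Substituting each data point gives a linear system:
  e = -2
  a + b + c + d + e = -10
  16a + 8b + 4c + 2d + e = -82
  81a + 27b + 9c + 3d + e = -320
  256a + 64b + 16c + 4d + e = -874
Solving the system yields a = -2, b = -5, c = -3, d = 2, e = -2.
So h(x) = -2x⁴ - 5x³ - 3x² + 2x - 2.
Check: h(1) = -10. ✓

h(x) = -2x^4 - 5x^3 - 3x^2 + 2x - 2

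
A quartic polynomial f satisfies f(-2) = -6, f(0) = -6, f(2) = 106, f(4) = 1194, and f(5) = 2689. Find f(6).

5274

Write f(u) = au^4 + bu^3 + cu^2 + du + e. Substituting each data point gives a linear system:
  16a - 8b + 4c - 2d + e = -6
  e = -6
  16a + 8b + 4c + 2d + e = 106
  256a + 64b + 16c + 4d + e = 1194
  625a + 125b + 25c + 5d + e = 2689
Solving the system yields a = 3, b = 6, c = 2, d = 4, e = -6.
So f(u) = 3u⁴ + 6u³ + 2u² + 4u - 6.
Then f(6) = 5274.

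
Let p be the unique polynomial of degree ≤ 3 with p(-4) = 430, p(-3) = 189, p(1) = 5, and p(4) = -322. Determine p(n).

p(n) = -6n^3 + 3n^2 + 2n + 6

Write p(n) = an^3 + bn^2 + cn + d. Substituting each data point gives a linear system:
  -64a + 16b - 4c + d = 430
  -27a + 9b - 3c + d = 189
  a + b + c + d = 5
  64a + 16b + 4c + d = -322
Solving the system yields a = -6, b = 3, c = 2, d = 6.
So p(n) = -6n^3 + 3n^2 + 2n + 6.
Check: p(-3) = 189. ✓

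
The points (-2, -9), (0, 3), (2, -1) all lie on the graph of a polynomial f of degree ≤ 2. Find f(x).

f(x) = -2x^2 + 2x + 3

Write f(x) = ax^2 + bx + c. Substituting each data point gives a linear system:
  4a - 2b + c = -9
  c = 3
  4a + 2b + c = -1
Solving the system yields a = -2, b = 2, c = 3.
So f(x) = -2x² + 2x + 3.
Check: f(0) = 3. ✓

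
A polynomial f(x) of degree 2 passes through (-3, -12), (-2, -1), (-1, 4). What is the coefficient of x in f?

Write f(x) = ax^2 + bx + c. Substituting each data point gives a linear system:
  9a - 3b + c = -12
  4a - 2b + c = -1
  a - b + c = 4
Solving the system yields a = -3, b = -4, c = 3.
So f(x) = -3x² - 4x + 3.
The coefficient of x is -4.

-4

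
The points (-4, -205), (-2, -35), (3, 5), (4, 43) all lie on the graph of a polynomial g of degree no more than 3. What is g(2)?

Write g(x) = ax^3 + bx^2 + cx + d. Substituting each data point gives a linear system:
  -64a + 16b - 4c + d = -205
  -8a + 4b - 2c + d = -35
  27a + 9b + 3c + d = 5
  64a + 16b + 4c + d = 43
Solving the system yields a = 2, b = -5, c = -1, d = -1.
So g(x) = 2x^3 - 5x^2 - x - 1.
Then g(2) = -7.

-7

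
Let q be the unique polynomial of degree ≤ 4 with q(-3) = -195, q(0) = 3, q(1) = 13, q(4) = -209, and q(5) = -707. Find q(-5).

-1487

Write q(s) = as^4 + bs^3 + cs^2 + ds + e. Substituting each data point gives a linear system:
  81a - 27b + 9c - 3d + e = -195
  e = 3
  a + b + c + d + e = 13
  256a + 64b + 16c + 4d + e = -209
  625a + 125b + 25c + 5d + e = -707
Solving the system yields a = -2, b = 3, c = 6, d = 3, e = 3.
So q(s) = -2s^4 + 3s^3 + 6s^2 + 3s + 3.
Then q(-5) = -1487.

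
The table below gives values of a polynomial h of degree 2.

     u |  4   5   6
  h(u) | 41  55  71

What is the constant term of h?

Write h(u) = au^2 + bu + c. Substituting each data point gives a linear system:
  16a + 4b + c = 41
  25a + 5b + c = 55
  36a + 6b + c = 71
Solving the system yields a = 1, b = 5, c = 5.
So h(u) = u^2 + 5u + 5.
The constant term is 5.

5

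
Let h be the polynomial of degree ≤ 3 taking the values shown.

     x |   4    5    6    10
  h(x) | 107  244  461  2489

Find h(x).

Write h(x) = ax^3 + bx^2 + cx + d. Substituting each data point gives a linear system:
  64a + 16b + 4c + d = 107
  125a + 25b + 5c + d = 244
  216a + 36b + 6c + d = 461
  1000a + 100b + 10c + d = 2489
Solving the system yields a = 3, b = -5, c = -1, d = -1.
So h(x) = 3x^3 - 5x^2 - x - 1.
Check: h(10) = 2489. ✓

h(x) = 3x^3 - 5x^2 - x - 1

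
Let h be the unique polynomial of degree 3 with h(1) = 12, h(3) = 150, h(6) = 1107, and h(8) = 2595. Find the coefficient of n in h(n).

Write h(n) = an^3 + bn^2 + cn + d. Substituting each data point gives a linear system:
  a + b + c + d = 12
  27a + 9b + 3c + d = 150
  216a + 36b + 6c + d = 1107
  512a + 64b + 8c + d = 2595
Solving the system yields a = 5, b = 0, c = 4, d = 3.
So h(n) = 5n^3 + 4n + 3.
The coefficient of n is 4.

4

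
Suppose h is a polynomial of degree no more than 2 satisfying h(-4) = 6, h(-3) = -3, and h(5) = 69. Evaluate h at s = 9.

201

Using the Lagrange interpolation formula with nodes -4, -3, 5:
  L_0(s) = (s + 3)(s - 5) / 9
  L_1(s) = (s + 4)(s - 5) / -8
  L_2(s) = (s + 4)(s + 3) / 72
Then h(s) = 6·L_0(s) - 3·L_1(s) + 69·L_2(s).
Expanding and collecting terms gives h(s) = 2s² + 5s - 6.
Evaluating at s = 9: h(9) = 201.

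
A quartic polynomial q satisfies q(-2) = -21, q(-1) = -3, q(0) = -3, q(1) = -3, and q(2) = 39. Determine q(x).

q(x) = x^4 + 5x^3 - x^2 - 5x - 3

Write q(x) = ax^4 + bx^3 + cx^2 + dx + e. Substituting each data point gives a linear system:
  16a - 8b + 4c - 2d + e = -21
  a - b + c - d + e = -3
  e = -3
  a + b + c + d + e = -3
  16a + 8b + 4c + 2d + e = 39
Solving the system yields a = 1, b = 5, c = -1, d = -5, e = -3.
So q(x) = x⁴ + 5x³ - x² - 5x - 3.
Check: q(2) = 39. ✓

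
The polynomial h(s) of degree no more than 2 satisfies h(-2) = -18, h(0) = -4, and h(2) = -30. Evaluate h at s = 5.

-144

Using the Lagrange interpolation formula with nodes -2, 0, 2:
  L_0(s) = s(s - 2) / 8
  L_1(s) = (s + 2)(s - 2) / -4
  L_2(s) = (s + 2)s / 8
Then h(s) = -18·L_0(s) - 4·L_1(s) - 30·L_2(s).
Expanding and collecting terms gives h(s) = -5s^2 - 3s - 4.
Evaluating at s = 5: h(5) = -144.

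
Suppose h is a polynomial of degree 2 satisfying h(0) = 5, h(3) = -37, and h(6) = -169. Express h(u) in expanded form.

Write h(u) = au^2 + bu + c. Substituting each data point gives a linear system:
  c = 5
  9a + 3b + c = -37
  36a + 6b + c = -169
Solving the system yields a = -5, b = 1, c = 5.
So h(u) = -5u^2 + u + 5.
Check: h(6) = -169. ✓

h(u) = -5u^2 + u + 5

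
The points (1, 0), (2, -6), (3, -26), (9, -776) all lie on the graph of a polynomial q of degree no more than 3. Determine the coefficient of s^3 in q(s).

Write q(s) = as^3 + bs^2 + cs + d. Substituting each data point gives a linear system:
  a + b + c + d = 0
  8a + 4b + 2c + d = -6
  27a + 9b + 3c + d = -26
  729a + 81b + 9c + d = -776
Solving the system yields a = -1, b = -1, c = 4, d = -2.
So q(s) = -s³ - s² + 4s - 2.
The leading coefficient is -1.

-1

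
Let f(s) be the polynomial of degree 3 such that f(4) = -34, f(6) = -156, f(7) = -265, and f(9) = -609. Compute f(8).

Write f(s) = as^3 + bs^2 + cs + d. Substituting each data point gives a linear system:
  64a + 16b + 4c + d = -34
  216a + 36b + 6c + d = -156
  343a + 49b + 7c + d = -265
  729a + 81b + 9c + d = -609
Solving the system yields a = -1, b = 1, c = 5, d = -6.
So f(s) = -s^3 + s^2 + 5s - 6.
Then f(8) = -414.

-414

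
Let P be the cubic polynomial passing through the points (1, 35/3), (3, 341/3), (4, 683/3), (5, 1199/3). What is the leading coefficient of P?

Write P(t) = at^3 + bt^2 + ct + d. Substituting each data point gives a linear system:
  a + b + c + d = 35/3
  27a + 9b + 3c + d = 341/3
  64a + 16b + 4c + d = 683/3
  125a + 25b + 5c + d = 1199/3
Solving the system yields a = 2, b = 5, c = 5, d = -1/3.
So P(t) = 2t^3 + 5t^2 + 5t - 1/3.
The leading coefficient is 2.

2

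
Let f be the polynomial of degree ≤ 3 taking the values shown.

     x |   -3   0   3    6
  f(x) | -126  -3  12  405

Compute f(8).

1117

Forward differences of the values at x = -3, 0, 3, 6:
  f  : -126  -3  12  405
  Δ  : 123  15  393
  Δ^2: -108  378
  Δ^3: 486
The third differences are constant, confirming degree 3.
Interpolating (Newton forward form) and evaluating at x = 8 gives f(8) = 1117.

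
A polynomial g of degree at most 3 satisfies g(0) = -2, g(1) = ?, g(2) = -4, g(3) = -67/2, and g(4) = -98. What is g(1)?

On equispaced nodes a degree-3 polynomial has vanishing fourth forward difference, so
  g(0) - 4·g(1) + 6·g(2) - 4·g(3) + g(4) = 0.
Substituting the known values and solving for g(1):
  -4·g(1) = -10
  g(1) = 5/2.

5/2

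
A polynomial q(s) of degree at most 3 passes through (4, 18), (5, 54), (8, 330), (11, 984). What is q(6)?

114

Using the Lagrange interpolation formula with nodes 4, 5, 8, 11:
  L_0(s) = (s - 5)(s - 8)(s - 11) / -28
  L_1(s) = (s - 4)(s - 8)(s - 11) / 18
  L_2(s) = (s - 4)(s - 5)(s - 11) / -36
  L_3(s) = (s - 4)(s - 5)(s - 8) / 126
Then q(s) = 18·L_0(s) + 54·L_1(s) + 330·L_2(s) + 984·L_3(s).
Expanding and collecting terms gives q(s) = s^3 - 3s^2 + 2s - 6.
Evaluating at s = 6: q(6) = 114.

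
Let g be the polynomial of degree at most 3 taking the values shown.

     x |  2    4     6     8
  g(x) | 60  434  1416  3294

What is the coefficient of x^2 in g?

Write g(x) = ax^3 + bx^2 + cx + d. Substituting each data point gives a linear system:
  8a + 4b + 2c + d = 60
  64a + 16b + 4c + d = 434
  216a + 36b + 6c + d = 1416
  512a + 64b + 8c + d = 3294
Solving the system yields a = 6, b = 4, c = -5, d = 6.
So g(x) = 6x^3 + 4x^2 - 5x + 6.
The coefficient of x^2 is 4.

4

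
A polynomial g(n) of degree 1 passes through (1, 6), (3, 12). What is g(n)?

g(n) = 3n + 3

Write g(n) = an + b. Substituting each data point gives a linear system:
  a + b = 6
  3a + b = 12
Solving the system yields a = 3, b = 3.
So g(n) = 3n + 3.
Check: g(1) = 6. ✓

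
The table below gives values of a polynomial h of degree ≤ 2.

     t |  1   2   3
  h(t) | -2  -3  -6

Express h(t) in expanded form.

h(t) = -t^2 + 2t - 3

Write h(t) = at^2 + bt + c. Substituting each data point gives a linear system:
  a + b + c = -2
  4a + 2b + c = -3
  9a + 3b + c = -6
Solving the system yields a = -1, b = 2, c = -3.
So h(t) = -t^2 + 2t - 3.
Check: h(2) = -3. ✓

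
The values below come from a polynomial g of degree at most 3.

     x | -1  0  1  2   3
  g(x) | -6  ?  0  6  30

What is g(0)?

0

On equispaced nodes a degree-3 polynomial has vanishing fourth forward difference, so
  g(-1) - 4·g(0) + 6·g(1) - 4·g(2) + g(3) = 0.
Substituting the known values and solving for g(0):
  -4·g(0) = 0
  g(0) = 0.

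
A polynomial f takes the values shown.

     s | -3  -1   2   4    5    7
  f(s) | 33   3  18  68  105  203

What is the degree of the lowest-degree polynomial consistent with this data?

Divided differences on the nodes -3, -1, 2, 4, 5, 7:
  order 0: 33  3  18  68  105  203
  order 1: -15  5  25  37  49
  order 2: 4  4  4  4
  order 3: 0  0  0
  order 4: 0  0
  order 5: 0
The order-2 divided differences are all 4 (nonzero) and every higher order vanishes, so the data lies on a polynomial of degree exactly 2.

2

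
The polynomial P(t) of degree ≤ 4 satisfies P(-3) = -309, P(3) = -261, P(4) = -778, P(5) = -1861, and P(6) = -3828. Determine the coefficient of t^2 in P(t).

-4

Write P(t) = at^4 + bt^3 + ct^2 + dt + e. Substituting each data point gives a linear system:
  81a - 27b + 9c - 3d + e = -309
  81a + 27b + 9c + 3d + e = -261
  256a + 64b + 16c + 4d + e = -778
  625a + 125b + 25c + 5d + e = -1861
  1296a + 216b + 36c + 6d + e = -3828
Solving the system yields a = -3, b = 1, c = -4, d = -1, e = -6.
So P(t) = -3t⁴ + t³ - 4t² - t - 6.
The coefficient of t^2 is -4.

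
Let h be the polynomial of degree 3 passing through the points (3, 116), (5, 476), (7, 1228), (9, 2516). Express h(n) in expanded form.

Using the Lagrange interpolation formula with nodes 3, 5, 7, 9:
  L_0(n) = (n - 5)(n - 7)(n - 9) / -48
  L_1(n) = (n - 3)(n - 7)(n - 9) / 16
  L_2(n) = (n - 3)(n - 5)(n - 9) / -16
  L_3(n) = (n - 3)(n - 5)(n - 7) / 48
Then h(n) = 116·L_0(n) + 476·L_1(n) + 1228·L_2(n) + 2516·L_3(n).
Expanding and collecting terms gives h(n) = 3n^3 + 4n^2 + n - 4.
Check: h(7) = 1228. ✓

h(n) = 3n^3 + 4n^2 + n - 4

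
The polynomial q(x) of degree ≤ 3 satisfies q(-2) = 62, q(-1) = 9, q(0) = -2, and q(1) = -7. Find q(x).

q(x) = -6x^3 + 3x^2 - 2x - 2

Using the Lagrange interpolation formula with nodes -2, -1, 0, 1:
  L_0(x) = (x + 1)x(x - 1) / -6
  L_1(x) = (x + 2)x(x - 1) / 2
  L_2(x) = (x + 2)(x + 1)(x - 1) / -2
  L_3(x) = (x + 2)(x + 1)x / 6
Then q(x) = 62·L_0(x) + 9·L_1(x) - 2·L_2(x) - 7·L_3(x).
Expanding and collecting terms gives q(x) = -6x³ + 3x² - 2x - 2.
Check: q(1) = -7. ✓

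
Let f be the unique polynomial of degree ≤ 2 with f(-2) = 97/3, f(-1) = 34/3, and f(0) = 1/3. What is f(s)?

Write f(s) = as^2 + bs + c. Substituting each data point gives a linear system:
  4a - 2b + c = 97/3
  a - b + c = 34/3
  c = 1/3
Solving the system yields a = 5, b = -6, c = 1/3.
So f(s) = 5s^2 - 6s + 1/3.
Check: f(0) = 1/3. ✓

f(s) = 5s^2 - 6s + 1/3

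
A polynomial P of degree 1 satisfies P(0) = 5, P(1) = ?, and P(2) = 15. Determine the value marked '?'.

10

On equispaced nodes a degree-1 polynomial has vanishing second forward difference, so
  P(0) - 2·P(1) + P(2) = 0.
Substituting the known values and solving for P(1):
  -2·P(1) = -20
  P(1) = 10.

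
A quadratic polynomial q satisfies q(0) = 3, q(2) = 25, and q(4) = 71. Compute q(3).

45

Write q(x) = ax^2 + bx + c. Substituting each data point gives a linear system:
  c = 3
  4a + 2b + c = 25
  16a + 4b + c = 71
Solving the system yields a = 3, b = 5, c = 3.
So q(x) = 3x² + 5x + 3.
Then q(3) = 45.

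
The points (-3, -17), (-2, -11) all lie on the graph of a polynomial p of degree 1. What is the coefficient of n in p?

Write p(n) = an + b. Substituting each data point gives a linear system:
  -3a + b = -17
  -2a + b = -11
Solving the system yields a = 6, b = 1.
So p(n) = 6n + 1.
The leading coefficient is 6.

6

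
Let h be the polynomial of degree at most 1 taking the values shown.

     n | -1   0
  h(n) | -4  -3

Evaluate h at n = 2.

-1

Write h(n) = an + b. Substituting each data point gives a linear system:
  -a + b = -4
  b = -3
Solving the system yields a = 1, b = -3.
So h(n) = n - 3.
Then h(2) = -1.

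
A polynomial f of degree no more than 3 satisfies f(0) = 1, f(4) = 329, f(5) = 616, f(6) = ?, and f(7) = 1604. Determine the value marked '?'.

The 4 known points determine the degree-3 polynomial uniquely.
Write f(u) = au^3 + bu^2 + cu + d. Substituting each data point gives a linear system:
  d = 1
  64a + 16b + 4c + d = 329
  125a + 25b + 5c + d = 616
  343a + 49b + 7c + d = 1604
Solving the system yields a = 4, b = 5, c = -2, d = 1.
So f(u) = 4u³ + 5u² - 2u + 1.
Then f(6) = 1033.

1033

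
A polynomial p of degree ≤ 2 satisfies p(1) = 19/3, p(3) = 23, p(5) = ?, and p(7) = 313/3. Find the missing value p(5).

167/3

On equispaced nodes a degree-2 polynomial has vanishing third forward difference, so
  - p(1) + 3·p(3) - 3·p(5) + p(7) = 0.
Substituting the known values and solving for p(5):
  -3·p(5) = -167
  p(5) = 167/3.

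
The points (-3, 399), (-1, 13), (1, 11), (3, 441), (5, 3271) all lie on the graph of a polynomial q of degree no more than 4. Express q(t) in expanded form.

q(t) = 5t^4 + t^3 + t^2 - 2t + 6

Using the Lagrange interpolation formula with nodes -3, -1, 1, 3, 5:
  L_0(t) = (t + 1)(t - 1)(t - 3)(t - 5) / 384
  L_1(t) = (t + 3)(t - 1)(t - 3)(t - 5) / -96
  L_2(t) = (t + 3)(t + 1)(t - 3)(t - 5) / 64
  L_3(t) = (t + 3)(t + 1)(t - 1)(t - 5) / -96
  L_4(t) = (t + 3)(t + 1)(t - 1)(t - 3) / 384
Then q(t) = 399·L_0(t) + 13·L_1(t) + 11·L_2(t) + 441·L_3(t) + 3271·L_4(t).
Expanding and collecting terms gives q(t) = 5t⁴ + t³ + t² - 2t + 6.
Check: q(3) = 441. ✓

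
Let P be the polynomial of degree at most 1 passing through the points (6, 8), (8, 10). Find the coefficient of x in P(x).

Write P(x) = ax + b. Substituting each data point gives a linear system:
  6a + b = 8
  8a + b = 10
Solving the system yields a = 1, b = 2.
So P(x) = x + 2.
The leading coefficient is 1.

1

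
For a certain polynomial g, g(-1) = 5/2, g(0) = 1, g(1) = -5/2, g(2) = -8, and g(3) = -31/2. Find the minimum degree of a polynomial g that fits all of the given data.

Forward differences of the values at x = -1, 0, 1, 2, 3:
  g  : 5/2  1  -5/2  -8  -31/2
  Δ  : -3/2  -7/2  -11/2  -15/2
  Δ^2: -2  -2  -2
  Δ^3: 0  0
  Δ^4: 0
The second differences are constant (-2) and nonzero, while all higher differences vanish, so the minimal degree is 2.

2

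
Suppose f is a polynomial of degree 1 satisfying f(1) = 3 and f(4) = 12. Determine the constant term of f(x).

Write f(x) = ax + b. Substituting each data point gives a linear system:
  a + b = 3
  4a + b = 12
Solving the system yields a = 3, b = 0.
So f(x) = 3x.
The constant term is 0.

0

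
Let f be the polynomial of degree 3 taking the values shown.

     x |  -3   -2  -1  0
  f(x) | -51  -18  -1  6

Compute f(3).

27

Write f(x) = ax^3 + bx^2 + cx + d. Substituting each data point gives a linear system:
  -27a + 9b - 3c + d = -51
  -8a + 4b - 2c + d = -18
  -a + b - c + d = -1
  d = 6
Solving the system yields a = 1, b = -2, c = 4, d = 6.
So f(x) = x^3 - 2x^2 + 4x + 6.
Then f(3) = 27.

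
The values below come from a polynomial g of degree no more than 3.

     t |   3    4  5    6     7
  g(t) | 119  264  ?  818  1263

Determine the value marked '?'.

The 4 known points determine the degree-3 polynomial uniquely.
Write g(t) = at^3 + bt^2 + ct + d. Substituting each data point gives a linear system:
  27a + 9b + 3c + d = 119
  64a + 16b + 4c + d = 264
  216a + 36b + 6c + d = 818
  343a + 49b + 7c + d = 1263
Solving the system yields a = 3, b = 5, c = -1, d = -4.
So g(t) = 3t^3 + 5t^2 - t - 4.
Then g(5) = 491.

491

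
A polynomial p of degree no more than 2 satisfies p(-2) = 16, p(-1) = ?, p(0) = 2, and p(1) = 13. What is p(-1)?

The 3 known points determine the degree-2 polynomial uniquely.
Write p(t) = at^2 + bt + c. Substituting each data point gives a linear system:
  4a - 2b + c = 16
  c = 2
  a + b + c = 13
Solving the system yields a = 6, b = 5, c = 2.
So p(t) = 6t² + 5t + 2.
Then p(-1) = 3.

3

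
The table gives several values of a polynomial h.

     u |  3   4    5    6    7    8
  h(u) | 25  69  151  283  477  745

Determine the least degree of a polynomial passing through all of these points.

3

Forward differences of the values at u = 3, 4, 5, 6, 7, 8:
  h  : 25  69  151  283  477  745
  Δ  : 44  82  132  194  268
  Δ^2: 38  50  62  74
  Δ^3: 12  12  12
  Δ^4: 0  0
  Δ^5: 0
The third differences are constant (12) and nonzero, while all higher differences vanish, so the minimal degree is 3.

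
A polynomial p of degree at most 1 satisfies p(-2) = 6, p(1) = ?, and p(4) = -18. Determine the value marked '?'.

On equispaced nodes a degree-1 polynomial has vanishing second forward difference, so
  p(-2) - 2·p(1) + p(4) = 0.
Substituting the known values and solving for p(1):
  -2·p(1) = 12
  p(1) = -6.

-6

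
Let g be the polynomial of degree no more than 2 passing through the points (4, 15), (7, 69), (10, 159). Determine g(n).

Write g(n) = an^2 + bn + c. Substituting each data point gives a linear system:
  16a + 4b + c = 15
  49a + 7b + c = 69
  100a + 10b + c = 159
Solving the system yields a = 2, b = -4, c = -1.
So g(n) = 2n^2 - 4n - 1.
Check: g(7) = 69. ✓

g(n) = 2n^2 - 4n - 1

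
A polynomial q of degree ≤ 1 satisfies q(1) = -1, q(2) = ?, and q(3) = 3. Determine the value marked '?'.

1

On equispaced nodes a degree-1 polynomial has vanishing second forward difference, so
  q(1) - 2·q(2) + q(3) = 0.
Substituting the known values and solving for q(2):
  -2·q(2) = -2
  q(2) = 1.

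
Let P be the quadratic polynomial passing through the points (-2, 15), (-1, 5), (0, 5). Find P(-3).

Forward differences of the values at s = -2, -1, 0:
  P  : 15  5  5
  Δ  : -10  0
  Δ^2: 10
The second differences are constant, confirming degree 2.
Interpolating (Newton forward form) and evaluating at s = -3 gives P(-3) = 35.

35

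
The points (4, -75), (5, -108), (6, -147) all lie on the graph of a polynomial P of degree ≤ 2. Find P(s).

Using the Lagrange interpolation formula with nodes 4, 5, 6:
  L_0(s) = (s - 5)(s - 6) / 2
  L_1(s) = (s - 4)(s - 6) / -1
  L_2(s) = (s - 4)(s - 5) / 2
Then P(s) = -75·L_0(s) - 108·L_1(s) - 147·L_2(s).
Expanding and collecting terms gives P(s) = -3s² - 6s - 3.
Check: P(6) = -147. ✓

P(s) = -3s^2 - 6s - 3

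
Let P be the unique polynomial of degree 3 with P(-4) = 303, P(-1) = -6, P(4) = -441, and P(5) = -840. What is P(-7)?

1836

Write P(x) = ax^3 + bx^2 + cx + d. Substituting each data point gives a linear system:
  -64a + 16b - 4c + d = 303
  -a + b - c + d = -6
  64a + 16b + 4c + d = -441
  125a + 25b + 5c + d = -840
Solving the system yields a = -6, b = -4, c = 3, d = -5.
So P(x) = -6x³ - 4x² + 3x - 5.
Then P(-7) = 1836.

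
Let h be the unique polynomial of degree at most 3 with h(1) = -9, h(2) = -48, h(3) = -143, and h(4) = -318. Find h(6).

Write h(n) = an^3 + bn^2 + cn + d. Substituting each data point gives a linear system:
  a + b + c + d = -9
  8a + 4b + 2c + d = -48
  27a + 9b + 3c + d = -143
  64a + 16b + 4c + d = -318
Solving the system yields a = -4, b = -4, c = 1, d = -2.
So h(n) = -4n³ - 4n² + n - 2.
Then h(6) = -1004.

-1004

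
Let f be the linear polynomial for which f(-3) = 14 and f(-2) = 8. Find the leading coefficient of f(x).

-6

Write f(x) = ax + b. Substituting each data point gives a linear system:
  -3a + b = 14
  -2a + b = 8
Solving the system yields a = -6, b = -4.
So f(x) = -6x - 4.
The leading coefficient is -6.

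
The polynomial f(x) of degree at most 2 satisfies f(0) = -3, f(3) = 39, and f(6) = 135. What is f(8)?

Write f(x) = ax^2 + bx + c. Substituting each data point gives a linear system:
  c = -3
  9a + 3b + c = 39
  36a + 6b + c = 135
Solving the system yields a = 3, b = 5, c = -3.
So f(x) = 3x^2 + 5x - 3.
Then f(8) = 229.

229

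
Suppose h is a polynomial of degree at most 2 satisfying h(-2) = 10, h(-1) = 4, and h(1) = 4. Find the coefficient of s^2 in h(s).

2

Write h(s) = as^2 + bs + c. Substituting each data point gives a linear system:
  4a - 2b + c = 10
  a - b + c = 4
  a + b + c = 4
Solving the system yields a = 2, b = 0, c = 2.
So h(s) = 2s² + 2.
The leading coefficient is 2.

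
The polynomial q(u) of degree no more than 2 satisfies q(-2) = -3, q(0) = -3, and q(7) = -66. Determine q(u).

q(u) = -u^2 - 2u - 3

Using the Lagrange interpolation formula with nodes -2, 0, 7:
  L_0(u) = u(u - 7) / 18
  L_1(u) = (u + 2)(u - 7) / -14
  L_2(u) = (u + 2)u / 63
Then q(u) = -3·L_0(u) - 3·L_1(u) - 66·L_2(u).
Expanding and collecting terms gives q(u) = -u^2 - 2u - 3.
Check: q(0) = -3. ✓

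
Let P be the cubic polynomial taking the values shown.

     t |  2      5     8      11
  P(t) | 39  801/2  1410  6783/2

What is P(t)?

P(t) = 2t^3 + 6t^2 + (1/2)t - 2

Using the Lagrange interpolation formula with nodes 2, 5, 8, 11:
  L_0(t) = (t - 5)(t - 8)(t - 11) / -162
  L_1(t) = (t - 2)(t - 8)(t - 11) / 54
  L_2(t) = (t - 2)(t - 5)(t - 11) / -54
  L_3(t) = (t - 2)(t - 5)(t - 8) / 162
Then P(t) = 39·L_0(t) + 801/2·L_1(t) + 1410·L_2(t) + 6783/2·L_3(t).
Expanding and collecting terms gives P(t) = 2t³ + 6t² + (1/2)t - 2.
Check: P(5) = 801/2. ✓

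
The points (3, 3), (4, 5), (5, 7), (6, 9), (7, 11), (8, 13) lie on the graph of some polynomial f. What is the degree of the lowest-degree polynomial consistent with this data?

Forward differences of the values at u = 3, 4, 5, 6, 7, 8:
  f  : 3  5  7  9  11  13
  Δ  : 2  2  2  2  2
  Δ^2: 0  0  0  0
  Δ^3: 0  0  0
  Δ^4: 0  0
  Δ^5: 0
The first differences are constant (2) and nonzero, while all higher differences vanish, so the minimal degree is 1.

1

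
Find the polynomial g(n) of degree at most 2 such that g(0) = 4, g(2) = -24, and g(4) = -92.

Write g(n) = an^2 + bn + c. Substituting each data point gives a linear system:
  c = 4
  4a + 2b + c = -24
  16a + 4b + c = -92
Solving the system yields a = -5, b = -4, c = 4.
So g(n) = -5n² - 4n + 4.
Check: g(4) = -92. ✓

g(n) = -5n^2 - 4n + 4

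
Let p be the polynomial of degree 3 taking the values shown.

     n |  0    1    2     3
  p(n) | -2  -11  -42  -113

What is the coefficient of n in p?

-4

Write p(n) = an^3 + bn^2 + cn + d. Substituting each data point gives a linear system:
  d = -2
  a + b + c + d = -11
  8a + 4b + 2c + d = -42
  27a + 9b + 3c + d = -113
Solving the system yields a = -3, b = -2, c = -4, d = -2.
So p(n) = -3n^3 - 2n^2 - 4n - 2.
The coefficient of n is -4.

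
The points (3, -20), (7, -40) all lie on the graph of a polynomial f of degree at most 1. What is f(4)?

Write f(u) = au + b. Substituting each data point gives a linear system:
  3a + b = -20
  7a + b = -40
Solving the system yields a = -5, b = -5.
So f(u) = -5u - 5.
Then f(4) = -25.

-25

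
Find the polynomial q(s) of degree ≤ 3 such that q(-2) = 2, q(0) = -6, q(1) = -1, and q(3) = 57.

q(s) = s^3 + 4s^2 - 6

Using the Lagrange interpolation formula with nodes -2, 0, 1, 3:
  L_0(s) = s(s - 1)(s - 3) / -30
  L_1(s) = (s + 2)(s - 1)(s - 3) / 6
  L_2(s) = (s + 2)s(s - 3) / -6
  L_3(s) = (s + 2)s(s - 1) / 30
Then q(s) = 2·L_0(s) - 6·L_1(s) - 1·L_2(s) + 57·L_3(s).
Expanding and collecting terms gives q(s) = s^3 + 4s^2 - 6.
Check: q(3) = 57. ✓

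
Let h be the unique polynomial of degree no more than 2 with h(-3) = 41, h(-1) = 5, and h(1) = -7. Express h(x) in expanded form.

h(x) = 3x^2 - 6x - 4

Using the Lagrange interpolation formula with nodes -3, -1, 1:
  L_0(x) = (x + 1)(x - 1) / 8
  L_1(x) = (x + 3)(x - 1) / -4
  L_2(x) = (x + 3)(x + 1) / 8
Then h(x) = 41·L_0(x) + 5·L_1(x) - 7·L_2(x).
Expanding and collecting terms gives h(x) = 3x² - 6x - 4.
Check: h(-3) = 41. ✓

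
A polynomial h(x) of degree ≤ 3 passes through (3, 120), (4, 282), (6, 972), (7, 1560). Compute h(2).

40

Write h(x) = ax^3 + bx^2 + cx + d. Substituting each data point gives a linear system:
  27a + 9b + 3c + d = 120
  64a + 16b + 4c + d = 282
  216a + 36b + 6c + d = 972
  343a + 49b + 7c + d = 1560
Solving the system yields a = 5, b = -4, c = 5, d = 6.
So h(x) = 5x^3 - 4x^2 + 5x + 6.
Then h(2) = 40.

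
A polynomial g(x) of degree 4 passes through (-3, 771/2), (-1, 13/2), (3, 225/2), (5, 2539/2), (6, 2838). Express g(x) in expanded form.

g(x) = 3x^4 - 5x^3 + x^2 - (1/2)x - 3

Write g(x) = ax^4 + bx^3 + cx^2 + dx + e. Substituting each data point gives a linear system:
  81a - 27b + 9c - 3d + e = 771/2
  a - b + c - d + e = 13/2
  81a + 27b + 9c + 3d + e = 225/2
  625a + 125b + 25c + 5d + e = 2539/2
  1296a + 216b + 36c + 6d + e = 2838
Solving the system yields a = 3, b = -5, c = 1, d = -1/2, e = -3.
So g(x) = 3x^4 - 5x^3 + x^2 - (1/2)x - 3.
Check: g(5) = 2539/2. ✓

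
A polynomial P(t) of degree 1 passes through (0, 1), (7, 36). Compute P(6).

31

Using the Lagrange interpolation formula with nodes 0, 7:
  L_0(t) = (t - 7) / -7
  L_1(t) = t / 7
Then P(t) = 1·L_0(t) + 36·L_1(t).
Expanding and collecting terms gives P(t) = 5t + 1.
Evaluating at t = 6: P(6) = 31.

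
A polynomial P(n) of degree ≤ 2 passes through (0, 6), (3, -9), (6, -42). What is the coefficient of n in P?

Write P(n) = an^2 + bn + c. Substituting each data point gives a linear system:
  c = 6
  9a + 3b + c = -9
  36a + 6b + c = -42
Solving the system yields a = -1, b = -2, c = 6.
So P(n) = -n² - 2n + 6.
The coefficient of n is -2.

-2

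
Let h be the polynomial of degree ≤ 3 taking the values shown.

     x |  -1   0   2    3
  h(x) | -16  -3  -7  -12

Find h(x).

Using the Lagrange interpolation formula with nodes -1, 0, 2, 3:
  L_0(x) = x(x - 2)(x - 3) / -12
  L_1(x) = (x + 1)(x - 2)(x - 3) / 6
  L_2(x) = (x + 1)x(x - 3) / -6
  L_3(x) = (x + 1)x(x - 2) / 12
Then h(x) = -16·L_0(x) - 3·L_1(x) - 7·L_2(x) - 12·L_3(x).
Expanding and collecting terms gives h(x) = x^3 - 6x^2 + 6x - 3.
Check: h(3) = -12. ✓

h(x) = x^3 - 6x^2 + 6x - 3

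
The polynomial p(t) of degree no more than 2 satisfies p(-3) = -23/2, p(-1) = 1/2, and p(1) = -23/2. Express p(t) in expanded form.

Using the Lagrange interpolation formula with nodes -3, -1, 1:
  L_0(t) = (t + 1)(t - 1) / 8
  L_1(t) = (t + 3)(t - 1) / -4
  L_2(t) = (t + 3)(t + 1) / 8
Then p(t) = -23/2·L_0(t) + 1/2·L_1(t) - 23/2·L_2(t).
Expanding and collecting terms gives p(t) = -3t² - 6t - 5/2.
Check: p(-1) = 1/2. ✓

p(t) = -3t^2 - 6t - 5/2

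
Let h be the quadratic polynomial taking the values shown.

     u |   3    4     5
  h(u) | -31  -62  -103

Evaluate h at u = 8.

-286

Using the Lagrange interpolation formula with nodes 3, 4, 5:
  L_0(u) = (u - 4)(u - 5) / 2
  L_1(u) = (u - 3)(u - 5) / -1
  L_2(u) = (u - 3)(u - 4) / 2
Then h(u) = -31·L_0(u) - 62·L_1(u) - 103·L_2(u).
Expanding and collecting terms gives h(u) = -5u^2 + 4u + 2.
Evaluating at u = 8: h(8) = -286.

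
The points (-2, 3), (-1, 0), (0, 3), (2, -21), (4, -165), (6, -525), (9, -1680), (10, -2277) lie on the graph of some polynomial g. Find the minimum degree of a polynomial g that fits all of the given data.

Divided differences on the nodes -2, -1, 0, 2, 4, 6, 9, 10:
  order 0: 3  0  3  -21  -165  -525  -1680  -2277
  order 1: -3  3  -12  -72  -180  -385  -597
  order 2: 3  -5  -15  -27  -41  -53
  order 3: -2  -2  -2  -2  -2
  order 4: 0  0  0  0
  order 5: 0  0  0
  order 6: 0  0
  order 7: 0
The order-3 divided differences are all -2 (nonzero) and every higher order vanishes, so the data lies on a polynomial of degree exactly 3.

3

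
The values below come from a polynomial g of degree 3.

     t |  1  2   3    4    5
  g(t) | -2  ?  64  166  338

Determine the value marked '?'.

14

The 4 known points determine the degree-3 polynomial uniquely.
Write g(t) = at^3 + bt^2 + ct + d. Substituting each data point gives a linear system:
  a + b + c + d = -2
  27a + 9b + 3c + d = 64
  64a + 16b + 4c + d = 166
  125a + 25b + 5c + d = 338
Solving the system yields a = 3, b = -1, c = -2, d = -2.
So g(t) = 3t^3 - t^2 - 2t - 2.
Then g(2) = 14.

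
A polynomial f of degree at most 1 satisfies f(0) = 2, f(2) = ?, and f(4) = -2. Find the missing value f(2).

0

On equispaced nodes a degree-1 polynomial has vanishing second forward difference, so
  f(0) - 2·f(2) + f(4) = 0.
Substituting the known values and solving for f(2):
  -2·f(2) = 0
  f(2) = 0.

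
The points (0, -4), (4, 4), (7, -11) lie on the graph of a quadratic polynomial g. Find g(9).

-31

Using the Lagrange interpolation formula with nodes 0, 4, 7:
  L_0(u) = (u - 4)(u - 7) / 28
  L_1(u) = u(u - 7) / -12
  L_2(u) = u(u - 4) / 21
Then g(u) = -4·L_0(u) + 4·L_1(u) - 11·L_2(u).
Expanding and collecting terms gives g(u) = -u² + 6u - 4.
Evaluating at u = 9: g(9) = -31.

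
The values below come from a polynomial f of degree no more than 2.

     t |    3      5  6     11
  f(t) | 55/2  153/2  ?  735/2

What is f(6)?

110

The 3 known points determine the degree-2 polynomial uniquely.
Write f(t) = at^2 + bt + c. Substituting each data point gives a linear system:
  9a + 3b + c = 55/2
  25a + 5b + c = 153/2
  121a + 11b + c = 735/2
Solving the system yields a = 3, b = 1/2, c = -1.
So f(t) = 3t² + (1/2)t - 1.
Then f(6) = 110.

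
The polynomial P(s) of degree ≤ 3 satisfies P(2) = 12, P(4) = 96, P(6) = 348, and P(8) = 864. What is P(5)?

Forward differences of the values at s = 2, 4, 6, 8:
  P  : 12  96  348  864
  Δ  : 84  252  516
  Δ^2: 168  264
  Δ^3: 96
The third differences are constant, confirming degree 3.
Interpolating (Newton forward form) and evaluating at s = 5 gives P(5) = 195.

195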